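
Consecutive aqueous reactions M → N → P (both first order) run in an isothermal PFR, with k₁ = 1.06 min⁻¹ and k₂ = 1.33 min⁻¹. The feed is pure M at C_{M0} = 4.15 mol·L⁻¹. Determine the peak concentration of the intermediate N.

1.36 mol·L⁻¹

At the optimum, C_{N,max}/C_{M0} = (k₁/k₂)^[k₂/(k₂−k₁)].
= (1.06/1.33)^(1.33/(1.33−1.06)) = (0.7970)^(4.926) = 0.3270.
C_{N,max} = 0.3270×4.15 = 1.36 mol·L⁻¹.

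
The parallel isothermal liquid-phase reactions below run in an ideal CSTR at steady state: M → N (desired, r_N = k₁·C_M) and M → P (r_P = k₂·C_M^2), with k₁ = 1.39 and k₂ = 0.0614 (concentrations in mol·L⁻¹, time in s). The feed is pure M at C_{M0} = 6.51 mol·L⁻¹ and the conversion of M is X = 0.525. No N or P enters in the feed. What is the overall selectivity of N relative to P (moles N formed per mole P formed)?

Exit C_M = C_{M0}(1−X) = 6.51×0.475 = 3.092 mol·L⁻¹.
A CSTR operates uniformly at the exit composition, giving r_N = 4.298 and r_P = 0.5871 (each k·C_M^n at C_M = 3.092).
Overall selectivity = C_N/C_P = r_Nτ/(r_Pτ) = r_N/r_P = 7.32.

7.32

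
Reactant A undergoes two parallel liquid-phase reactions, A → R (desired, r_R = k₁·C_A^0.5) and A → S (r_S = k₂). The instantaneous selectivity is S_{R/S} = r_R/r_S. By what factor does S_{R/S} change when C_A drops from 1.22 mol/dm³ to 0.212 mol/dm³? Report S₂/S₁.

S_{R/S} = (k₁/k₂)·C_A^0.5, so S₂/S₁ = (C_{A,2}/C_{A,1})^0.5.
= (0.212/1.22)^0.5 = (0.1738)^0.5 = 0.417.
Selectivity toward R falls as C_A falls — high-concentration operation is favoured.

0.417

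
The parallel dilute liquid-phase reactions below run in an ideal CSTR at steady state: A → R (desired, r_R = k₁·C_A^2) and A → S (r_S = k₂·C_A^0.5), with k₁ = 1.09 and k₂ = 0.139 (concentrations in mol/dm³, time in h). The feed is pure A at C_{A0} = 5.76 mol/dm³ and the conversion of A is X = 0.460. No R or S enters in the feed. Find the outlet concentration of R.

Exit C_A = C_{A0}(1−X) = 5.76×0.540 = 3.110 mol/dm³.
In a CSTR the entire volume is at exit conditions, so r_R = 1.09×3.110^2 = 10.55 and r_S = 0.139×3.110^0.5 = 0.2451.
Fraction of consumed A going to R: r_R/(r_R+r_S) = 0.9773.
C_R = 0.9773·C_{A0}·X = 0.9773×5.76×0.460 = 2.59 mol/dm³.

2.59 mol/dm³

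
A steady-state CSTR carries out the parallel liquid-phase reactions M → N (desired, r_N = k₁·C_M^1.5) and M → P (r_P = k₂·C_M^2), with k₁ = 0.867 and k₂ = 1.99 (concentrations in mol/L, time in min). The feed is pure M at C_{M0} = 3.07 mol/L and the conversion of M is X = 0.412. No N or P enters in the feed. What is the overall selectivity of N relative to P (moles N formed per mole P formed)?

Exit C_M = C_{M0}(1−X) = 3.07×0.588 = 1.805 mol/L.
In a CSTR the entire volume is at exit conditions, so r_N = 0.867×1.805^1.5 = 2.103 and r_P = 1.99×1.805^2 = 6.485.
Overall selectivity = C_N/C_P = r_Nτ/(r_Pτ) = r_N/r_P = 0.324.

0.324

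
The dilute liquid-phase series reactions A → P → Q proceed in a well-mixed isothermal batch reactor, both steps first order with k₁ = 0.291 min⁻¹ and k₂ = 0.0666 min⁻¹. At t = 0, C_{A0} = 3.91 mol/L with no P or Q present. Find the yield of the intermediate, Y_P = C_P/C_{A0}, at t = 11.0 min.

Solving the coupled first-order balances gives C_P(t) = [k₁/(k₂−k₁)]·C_{A0}·(e^(−k₁t) − e^(−k₂t)).
e^(−k₁t) = e^(−0.291×11.0) = e^(−3.201) = 0.04072; e^(−k₂t) = e^(−0.7326) = 0.4807.
C_P = 0.291×3.91/(0.0666−0.291) × (0.04072−0.4807) = (-5.070)×(-0.4399) = 2.231 mol/L.
Y_P = C_P/C_{A0} = 2.231/3.91 = 0.571.

0.571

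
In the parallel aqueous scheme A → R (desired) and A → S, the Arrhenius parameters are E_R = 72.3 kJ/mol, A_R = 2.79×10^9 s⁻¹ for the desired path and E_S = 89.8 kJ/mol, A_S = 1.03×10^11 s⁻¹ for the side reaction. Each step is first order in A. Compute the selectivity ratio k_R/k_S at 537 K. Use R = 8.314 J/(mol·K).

1.36

Since both paths have the same order in A, the concentration cancels and S_{R/S} = k_R/k_S = (A_R/A_S)·exp[(E_S−E_R)/(RT)].
(E_S−E_R)/(RT) = (89.8−72.3)×10³/(8.314×537) = 17500/4465 = 3.920.
k_R/k_S = (2.79×10^9/1.03×10^11)·exp(3.920) = 0.02709 × 50.39 = 1.36.
Since E_R < E_S, lowering the temperature improves selectivity toward R.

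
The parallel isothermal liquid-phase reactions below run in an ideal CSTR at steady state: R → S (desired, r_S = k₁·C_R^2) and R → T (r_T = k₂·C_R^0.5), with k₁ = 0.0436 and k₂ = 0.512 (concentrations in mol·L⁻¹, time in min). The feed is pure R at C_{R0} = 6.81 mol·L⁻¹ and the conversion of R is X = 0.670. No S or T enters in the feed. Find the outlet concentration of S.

1.02 mol·L⁻¹

Exit C_R = C_{R0}(1−X) = 6.81×0.330 = 2.247 mol·L⁻¹.
Rates in a CSTR are evaluated at the outlet concentration: r_S = 0.0436×2.247^2 = 0.2202, r_T = 0.512×2.247^0.5 = 0.7675.
Fraction of consumed R going to S: r_S/(r_S+r_T) = 0.2229.
C_S = 0.2229·C_{R0}·X = 0.2229×6.81×0.670 = 1.02 mol·L⁻¹.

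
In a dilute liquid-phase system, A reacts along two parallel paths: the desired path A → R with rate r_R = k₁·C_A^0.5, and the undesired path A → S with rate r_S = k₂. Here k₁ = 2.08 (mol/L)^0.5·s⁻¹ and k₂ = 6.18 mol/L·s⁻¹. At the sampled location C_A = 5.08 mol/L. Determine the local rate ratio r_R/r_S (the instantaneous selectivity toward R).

S_{R/S} = r_R/r_S = (k₁·C_A^0.5)/(k₂) = (k₁/k₂)·C_A^0.5.
= (2.08×5.080^0.5) / (6.18) = 4.688/6.180 = 0.759.

0.759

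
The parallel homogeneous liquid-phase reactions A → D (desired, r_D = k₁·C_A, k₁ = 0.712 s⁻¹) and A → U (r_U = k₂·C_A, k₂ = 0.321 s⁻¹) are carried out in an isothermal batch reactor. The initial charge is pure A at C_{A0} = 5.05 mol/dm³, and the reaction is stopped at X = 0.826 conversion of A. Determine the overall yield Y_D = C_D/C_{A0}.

0.569

C_A = C_{A0}(1−X) = 0.8787 mol/dm³.
Both paths are first order in A, so the instantaneous fraction to D is constant: dC_D/d(−C_A) = k₁/(k₁+k₂) = 0.6893.
C_D = 0.6893·(C_{A0}−C_A) = 0.6893×4.171 = 2.88 mol/dm³.
Y_D = C_D/C_{A0} = 2.875/5.05 = 0.569.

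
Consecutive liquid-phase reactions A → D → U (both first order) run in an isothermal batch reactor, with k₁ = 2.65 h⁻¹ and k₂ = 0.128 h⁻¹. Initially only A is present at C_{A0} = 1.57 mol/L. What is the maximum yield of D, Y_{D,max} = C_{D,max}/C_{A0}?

0.857

At the optimum, C_{D,max}/C_{A0} = (k₁/k₂)^[k₂/(k₂−k₁)].
= (2.65/0.128)^(0.128/(0.128−2.65)) = (20.70)^(-0.05075) = 0.8574.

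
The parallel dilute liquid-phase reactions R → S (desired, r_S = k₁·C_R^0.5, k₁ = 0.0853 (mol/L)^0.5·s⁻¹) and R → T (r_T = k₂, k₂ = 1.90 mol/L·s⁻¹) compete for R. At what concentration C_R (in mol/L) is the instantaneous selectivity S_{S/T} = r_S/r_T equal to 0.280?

38.9 mol/L

S_{S/T} = (k₁/k₂)·C_R^0.5 ⇒ C_R = (S·k₂/k₁)^(2).
= (0.280×1.90/0.0853)^(2) = (6.237)^(2) = 38.9 mol/L.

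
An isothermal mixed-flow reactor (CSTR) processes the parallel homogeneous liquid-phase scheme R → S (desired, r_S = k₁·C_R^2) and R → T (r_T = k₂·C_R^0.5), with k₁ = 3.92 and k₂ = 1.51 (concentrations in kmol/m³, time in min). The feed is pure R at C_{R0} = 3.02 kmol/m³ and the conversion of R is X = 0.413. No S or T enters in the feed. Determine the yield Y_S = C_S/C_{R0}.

Exit C_R = C_{R0}(1−X) = 3.02×0.587 = 1.773 kmol/m³.
A CSTR operates uniformly at the exit composition, giving r_S = 12.32 and r_T = 2.010 (each k·C_R^n at C_R = 1.773).
Fraction of consumed R going to S: r_S/(r_S+r_T) = 0.8597.
C_S = 0.8597·C_{R0}·X = 0.8597×3.02×0.413 = 1.07 kmol/m³; Y_S = C_S/C_{R0} = 0.355.

0.355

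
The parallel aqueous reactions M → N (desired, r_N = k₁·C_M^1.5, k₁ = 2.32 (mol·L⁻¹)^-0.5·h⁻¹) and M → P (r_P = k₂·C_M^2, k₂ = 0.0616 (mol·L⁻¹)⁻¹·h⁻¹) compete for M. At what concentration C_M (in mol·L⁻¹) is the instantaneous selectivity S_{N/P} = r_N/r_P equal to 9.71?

15.0 mol·L⁻¹

S_{N/P} = (k₁/k₂)·C_M^-0.5 ⇒ C_M = (S·k₂/k₁)^(-2).
= (9.71×0.0616/2.32)^(-2) = (0.2578)^(-2) = 15.0 mol·L⁻¹.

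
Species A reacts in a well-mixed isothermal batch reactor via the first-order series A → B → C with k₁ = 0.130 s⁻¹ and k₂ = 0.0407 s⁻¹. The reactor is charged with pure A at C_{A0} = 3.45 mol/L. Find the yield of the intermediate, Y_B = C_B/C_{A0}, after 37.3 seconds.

Solving the coupled first-order balances gives C_B(t) = [k₁/(k₂−k₁)]·C_{A0}·(e^(−k₁t) − e^(−k₂t)).
e^(−k₁t) = e^(−0.130×37.3) = e^(−4.849) = 0.007836; e^(−k₂t) = e^(−1.518) = 0.2191.
C_B = 0.130×3.45/(0.0407−0.130) × (0.007836−0.2191) = (-5.022)×(-0.2113) = 1.061 mol/L.
Y_B = C_B/C_{A0} = 1.061/3.45 = 0.308.

0.308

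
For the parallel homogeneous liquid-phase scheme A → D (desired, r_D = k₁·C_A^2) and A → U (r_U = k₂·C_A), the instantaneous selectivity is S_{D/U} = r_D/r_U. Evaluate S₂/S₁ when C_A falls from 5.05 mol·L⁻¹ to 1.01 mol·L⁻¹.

0.200

S_{D/U} = (k₁/k₂)·C_A, so S₂/S₁ = (C_{A,2}/C_{A,1}).
= 1.01/5.05 = 0.200.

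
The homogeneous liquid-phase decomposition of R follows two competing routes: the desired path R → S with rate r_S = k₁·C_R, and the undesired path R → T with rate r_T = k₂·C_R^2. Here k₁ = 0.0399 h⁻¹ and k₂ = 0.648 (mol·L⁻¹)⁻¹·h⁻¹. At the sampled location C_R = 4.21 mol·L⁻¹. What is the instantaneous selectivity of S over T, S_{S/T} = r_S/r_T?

0.0146

S_{S/T} = r_S/r_T = (k₁·C_R)/(k₂·C_R^2) = (k₁/k₂)·C_R⁻¹.
= (0.0399×4.210) / (0.648×4.210^2) = 0.1680/11.49 = 0.0146.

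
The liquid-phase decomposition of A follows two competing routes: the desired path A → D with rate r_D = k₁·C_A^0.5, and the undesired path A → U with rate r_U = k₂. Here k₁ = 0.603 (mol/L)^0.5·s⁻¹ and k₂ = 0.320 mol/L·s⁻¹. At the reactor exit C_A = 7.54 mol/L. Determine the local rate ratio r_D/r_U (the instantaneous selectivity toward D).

S_{D/U} = r_D/r_U = (k₁·C_A^0.5)/(k₂) = (k₁/k₂)·C_A^0.5.
= (0.603×7.540^0.5) / (0.320) = 1.656/0.3200 = 5.17.
Since the desired path is higher order in A, keeping C_A high (PFR or concentrated feed) favours D.

5.17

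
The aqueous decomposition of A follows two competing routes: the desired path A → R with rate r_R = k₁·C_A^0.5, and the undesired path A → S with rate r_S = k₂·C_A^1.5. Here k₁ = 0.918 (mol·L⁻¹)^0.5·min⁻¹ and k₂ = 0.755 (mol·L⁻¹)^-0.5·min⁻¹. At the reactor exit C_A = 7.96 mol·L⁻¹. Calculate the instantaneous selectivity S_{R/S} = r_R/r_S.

S_{R/S} = r_R/r_S = (k₁·C_A^0.5)/(k₂·C_A^1.5) = (k₁/k₂)·C_A⁻¹.
= (0.918×7.960^0.5) / (0.755×7.960^1.5) = 2.590/16.96 = 0.153.

0.153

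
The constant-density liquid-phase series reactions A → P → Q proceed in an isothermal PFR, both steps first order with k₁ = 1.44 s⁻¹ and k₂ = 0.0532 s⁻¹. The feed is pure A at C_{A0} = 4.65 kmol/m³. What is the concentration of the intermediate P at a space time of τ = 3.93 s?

Solving the coupled first-order balances gives C_P(τ) = [k₁/(k₂−k₁)]·C_{A0}·(e^(−k₁τ) − e^(−k₂τ)).
e^(−k₁τ) = e^(−1.44×3.93) = e^(−5.659) = 0.003485; e^(−k₂τ) = e^(−0.2091) = 0.8113.
C_P = 1.44×4.65/(0.0532−1.44) × (0.003485−0.8113) = (-4.828)×(-0.8078) = 3.901 kmol/m³.

3.90 kmol/m³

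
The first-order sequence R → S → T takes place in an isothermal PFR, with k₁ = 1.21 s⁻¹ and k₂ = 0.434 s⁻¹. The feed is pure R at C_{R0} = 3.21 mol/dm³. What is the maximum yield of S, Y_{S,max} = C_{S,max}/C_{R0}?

Evaluating C_S at τ_opt = ln(k₂/k₁)/(k₂−k₁) gives C_{S,max}/C_{R0} = (k₁/k₂)^[k₂/(k₂−k₁)].
= (1.21/0.434)^(0.434/(0.434−1.21)) = (2.788)^(-0.5593) = 0.5636.

0.564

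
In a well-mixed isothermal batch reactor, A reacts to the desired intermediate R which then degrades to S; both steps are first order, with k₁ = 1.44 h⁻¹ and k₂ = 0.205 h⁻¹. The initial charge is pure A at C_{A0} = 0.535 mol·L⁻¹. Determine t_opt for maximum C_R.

1.58 h

Setting dC_R/dt = 0 gives t_opt = ln(k₂/k₁)/(k₂−k₁).
= ln(0.205/1.44)/(0.205−1.44) = ln(0.1424)/-1.235 = -1.949/-1.235 = 1.58 h.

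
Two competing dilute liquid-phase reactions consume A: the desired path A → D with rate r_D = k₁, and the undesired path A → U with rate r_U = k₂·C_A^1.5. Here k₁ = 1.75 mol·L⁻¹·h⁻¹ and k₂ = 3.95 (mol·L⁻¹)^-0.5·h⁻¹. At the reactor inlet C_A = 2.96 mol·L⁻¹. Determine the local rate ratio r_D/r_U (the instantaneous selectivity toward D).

S_{D/U} = r_D/r_U = (k₁)/(k₂·C_A^1.5) = (k₁/k₂)·C_A^-1.5.
= (1.75) / (3.95×2.960^1.5) = 1.750/20.12 = 0.0870.
The undesired path is higher order in A, so low C_A (CSTR or dilute feed) favours D.

0.0870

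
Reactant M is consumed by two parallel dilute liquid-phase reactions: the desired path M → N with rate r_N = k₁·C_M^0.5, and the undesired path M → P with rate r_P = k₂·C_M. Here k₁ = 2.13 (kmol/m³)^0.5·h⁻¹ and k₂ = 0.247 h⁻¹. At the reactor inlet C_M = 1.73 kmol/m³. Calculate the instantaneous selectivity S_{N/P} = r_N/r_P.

S_{N/P} = r_N/r_P = (k₁·C_M^0.5)/(k₂·C_M) = (k₁/k₂)·C_M^-0.5.
= (2.13×1.730^0.5) / (0.247×1.730) = 2.802/0.4273 = 6.56.
The undesired path is higher order in M, so low C_M (CSTR or dilute feed) favours N.

6.56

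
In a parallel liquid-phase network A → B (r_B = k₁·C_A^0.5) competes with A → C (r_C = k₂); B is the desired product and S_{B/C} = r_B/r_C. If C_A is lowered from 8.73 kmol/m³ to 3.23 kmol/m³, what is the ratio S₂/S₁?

S_{B/C} = (k₁/k₂)·C_A^0.5, so S₂/S₁ = (C_{A,2}/C_{A,1})^0.5.
= (3.23/8.73)^0.5 = (0.3700)^0.5 = 0.608.
Selectivity toward B falls as C_A falls — high-concentration operation is favoured.

0.608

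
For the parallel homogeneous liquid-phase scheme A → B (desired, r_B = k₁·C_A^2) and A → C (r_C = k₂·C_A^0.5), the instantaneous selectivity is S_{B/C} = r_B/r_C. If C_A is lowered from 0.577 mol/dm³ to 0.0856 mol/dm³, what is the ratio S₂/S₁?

S_{B/C} = (k₁/k₂)·C_A^1.5, so S₂/S₁ = (C_{A,2}/C_{A,1})^1.5.
= (0.0856/0.577)^1.5 = (0.1484)^1.5 = 0.0571.

0.0571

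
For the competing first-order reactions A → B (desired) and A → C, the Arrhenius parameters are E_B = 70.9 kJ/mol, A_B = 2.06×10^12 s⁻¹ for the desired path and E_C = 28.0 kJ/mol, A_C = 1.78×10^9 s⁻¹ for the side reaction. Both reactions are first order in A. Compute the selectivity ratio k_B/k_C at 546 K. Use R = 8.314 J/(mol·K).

0.0910

With equal orders, S_{B/C} = k_B/k_C = (A_B/A_C)·exp[(E_C−E_B)/(RT)].
(E_C−E_B)/(RT) = (28.0−70.9)×10³/(8.314×546) = -42900/4539 = -9.450.
k_B/k_C = (2.06×10^12/1.78×10^9)·exp(-9.450) = 1157 × 7.865×10^-5 = 0.0910.
Since E_B > E_C, raising the temperature improves selectivity toward B.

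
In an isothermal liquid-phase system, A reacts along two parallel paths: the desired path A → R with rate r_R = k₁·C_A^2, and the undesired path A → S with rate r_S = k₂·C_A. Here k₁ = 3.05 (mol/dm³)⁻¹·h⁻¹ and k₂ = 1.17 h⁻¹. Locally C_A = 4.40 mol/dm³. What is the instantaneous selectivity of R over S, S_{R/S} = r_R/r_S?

11.5

S_{R/S} = r_R/r_S = (k₁·C_A^2)/(k₂·C_A) = (k₁/k₂)·C_A.
= (3.05×4.400^2) / (1.17×4.400) = 59.05/5.148 = 11.5.
Since the desired path is higher order in A, keeping C_A high (PFR or concentrated feed) favours R.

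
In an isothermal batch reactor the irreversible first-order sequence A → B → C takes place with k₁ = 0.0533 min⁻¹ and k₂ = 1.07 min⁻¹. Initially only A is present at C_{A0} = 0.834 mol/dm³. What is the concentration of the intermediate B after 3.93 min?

Solving the coupled first-order balances gives C_B(t) = [k₁/(k₂−k₁)]·C_{A0}·(e^(−k₁t) − e^(−k₂t)).
e^(−k₁t) = e^(−0.0533×3.93) = e^(−0.2095) = 0.8110; e^(−k₂t) = e^(−4.205) = 0.01492.
C_B = 0.0533×0.834/(1.07−0.0533) × (0.8110−0.01492) = 0.04372×0.7961 = 0.03481 mol/dm³.

0.0348 mol/dm³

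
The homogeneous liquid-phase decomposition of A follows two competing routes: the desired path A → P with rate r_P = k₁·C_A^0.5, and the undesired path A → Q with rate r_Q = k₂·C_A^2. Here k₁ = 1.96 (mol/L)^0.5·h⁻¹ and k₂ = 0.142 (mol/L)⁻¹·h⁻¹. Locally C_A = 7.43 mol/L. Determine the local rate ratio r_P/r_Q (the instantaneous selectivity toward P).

S_{P/Q} = r_P/r_Q = (k₁·C_A^0.5)/(k₂·C_A^2) = (k₁/k₂)·C_A^-1.5.
= (1.96×7.430^0.5) / (0.142×7.430^2) = 5.343/7.839 = 0.682.

0.682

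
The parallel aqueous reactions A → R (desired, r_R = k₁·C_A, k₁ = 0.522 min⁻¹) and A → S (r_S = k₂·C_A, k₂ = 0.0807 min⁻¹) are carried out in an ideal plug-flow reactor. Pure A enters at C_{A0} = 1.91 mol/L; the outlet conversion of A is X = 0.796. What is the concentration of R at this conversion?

C_A = C_{A0}(1−X) = 0.3896 mol/L.
Both paths are first order in A, so the instantaneous fraction to R is constant: dC_R/d(−C_A) = k₁/(k₁+k₂) = 0.8661.
C_R = 0.8661·(C_{A0}−C_A) = 0.8661×1.520 = 1.32 mol/L.

1.32 mol/L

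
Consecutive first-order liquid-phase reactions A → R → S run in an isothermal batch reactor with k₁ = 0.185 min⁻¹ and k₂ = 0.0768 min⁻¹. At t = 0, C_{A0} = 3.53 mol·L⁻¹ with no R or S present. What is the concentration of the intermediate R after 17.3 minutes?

1.35 mol·L⁻¹

For first-order series with pure A initially, C_R(t) = k₁C_{A0}/(k₂−k₁)·(e^(−k₁t) − e^(−k₂t)).
e^(−k₁t) = e^(−0.185×17.3) = e^(−3.200) = 0.04074; e^(−k₂t) = e^(−1.329) = 0.2648.
C_R = 0.185×3.53/(0.0768−0.185) × (0.04074−0.2648) = (-6.036)×(-0.2241) = 1.353 mol·L⁻¹.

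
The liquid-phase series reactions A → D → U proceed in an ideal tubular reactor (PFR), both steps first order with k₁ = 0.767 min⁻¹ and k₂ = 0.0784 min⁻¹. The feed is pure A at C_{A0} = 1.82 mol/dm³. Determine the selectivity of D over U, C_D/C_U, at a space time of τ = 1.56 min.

Solving the coupled first-order balances gives C_D(τ) = [k₁/(k₂−k₁)]·C_{A0}·(e^(−k₁τ) − e^(−k₂τ)).
e^(−k₁τ) = e^(−0.767×1.56) = e^(−1.197) = 0.3022; e^(−k₂τ) = e^(−0.1223) = 0.8849.
C_D = 0.767×1.82/(0.0784−0.767) × (0.3022−0.8849) = (-2.027)×(-0.5826) = 1.181 mol/dm³.
C_A = C_{A0}e^(−k₁τ) = 0.5501 mol/dm³, so C_U = C_{A0}−C_A−C_D = 0.08879 mol/dm³; C_D/C_U = 13.3.

13.3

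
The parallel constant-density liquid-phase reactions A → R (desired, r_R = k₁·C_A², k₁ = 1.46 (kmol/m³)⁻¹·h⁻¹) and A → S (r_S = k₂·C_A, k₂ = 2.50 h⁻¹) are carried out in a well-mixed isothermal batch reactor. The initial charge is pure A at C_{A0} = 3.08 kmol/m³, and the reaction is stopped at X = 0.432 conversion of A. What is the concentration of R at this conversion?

0.774 kmol/m³

C_A = C_{A0}(1−X) = 1.749 kmol/m³.
Along a PFR/batch, dC_S/dC_A = −r_S/(r_R+r_S) = −k₂/(k₂+k₁·C_A).
Integrating from C_{A0} to C_A: C_S = (2.50/1.46)·ln[(2.50+1.46·3.08)/(2.50+1.46·1.75)] = 1.712·ln(6.997/5.054) = 0.5569 kmol/m³.
Then C_R = (C_{A0}−C_A) − C_S = 1.331 − 0.5569 = 0.7736 kmol/m³.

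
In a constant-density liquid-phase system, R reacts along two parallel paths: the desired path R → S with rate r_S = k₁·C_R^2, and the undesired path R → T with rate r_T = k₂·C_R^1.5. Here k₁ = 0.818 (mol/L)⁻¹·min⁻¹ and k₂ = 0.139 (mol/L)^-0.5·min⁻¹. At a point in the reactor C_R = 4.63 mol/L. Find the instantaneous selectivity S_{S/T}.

12.7

S_{S/T} = r_S/r_T = (k₁·C_R^2)/(k₂·C_R^1.5) = (k₁/k₂)·C_R^0.5.
= (0.818×4.630^2) / (0.139×4.630^1.5) = 17.54/1.385 = 12.7.
Since the desired path is higher order in R, keeping C_R high (PFR or concentrated feed) favours S.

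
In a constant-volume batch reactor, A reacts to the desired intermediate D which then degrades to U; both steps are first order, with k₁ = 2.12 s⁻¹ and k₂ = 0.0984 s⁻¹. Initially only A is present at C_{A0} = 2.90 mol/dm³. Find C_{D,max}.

At the optimum, C_{D,max}/C_{A0} = (k₁/k₂)^[k₂/(k₂−k₁)].
= (2.12/0.0984)^(0.0984/(0.0984−2.12)) = (21.54)^(-0.04867) = 0.8612.
C_{D,max} = 0.8612×2.90 = 2.50 mol/dm³.

2.50 mol/dm³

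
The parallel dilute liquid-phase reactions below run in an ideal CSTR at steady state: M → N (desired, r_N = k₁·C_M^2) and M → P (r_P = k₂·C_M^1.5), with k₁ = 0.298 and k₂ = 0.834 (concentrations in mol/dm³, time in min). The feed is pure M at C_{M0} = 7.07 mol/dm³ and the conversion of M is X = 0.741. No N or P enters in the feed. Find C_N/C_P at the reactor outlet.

0.484

Exit C_M = C_{M0}(1−X) = 7.07×0.259 = 1.831 mol/dm³.
In a CSTR the entire volume is at exit conditions, so r_N = 0.298×1.831^2 = 0.9992 and r_P = 0.834×1.831^1.5 = 2.067.
Overall selectivity = C_N/C_P = r_Nτ/(r_Pτ) = r_N/r_P = 0.484.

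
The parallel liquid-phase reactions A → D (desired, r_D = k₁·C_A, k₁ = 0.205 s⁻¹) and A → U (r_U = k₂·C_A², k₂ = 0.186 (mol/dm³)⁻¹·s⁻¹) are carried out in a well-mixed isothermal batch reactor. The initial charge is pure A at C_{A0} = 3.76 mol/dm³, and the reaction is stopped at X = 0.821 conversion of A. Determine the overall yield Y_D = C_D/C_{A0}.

0.295

C_A = C_{A0}(1−X) = 0.6730 mol/dm³.
Along a PFR/batch, dC_D/dC_A = −r_D/(r_D+r_U) = −k₁/(k₁+k₂·C_A).
Integrating from C_{A0} to C_A: C_D = (0.205/0.186)·ln[(0.205+0.186·3.76)/(0.205+0.186·0.673)] = 1.102·ln(0.9044/0.3302) = 1.110 mol/dm³.
Y_D = C_D/C_{A0} = 1.110/3.76 = 0.295.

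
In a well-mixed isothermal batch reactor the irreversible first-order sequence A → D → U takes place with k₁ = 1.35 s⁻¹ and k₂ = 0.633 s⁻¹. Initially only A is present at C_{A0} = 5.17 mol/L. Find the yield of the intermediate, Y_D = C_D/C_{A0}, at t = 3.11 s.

The intermediate concentration in a first-order A→B→C sequence is C_D = k₁C_{A0}(e^(−k₁t) − e^(−k₂t))/(k₂−k₁).
e^(−k₁t) = e^(−1.35×3.11) = e^(−4.199) = 0.01502; e^(−k₂t) = e^(−1.969) = 0.1396.
C_D = 1.35×5.17/(0.633−1.35) × (0.01502−0.1396) = (-9.734)×(-0.1246) = 1.213 mol/L.
Y_D = C_D/C_{A0} = 1.213/5.17 = 0.235.

0.235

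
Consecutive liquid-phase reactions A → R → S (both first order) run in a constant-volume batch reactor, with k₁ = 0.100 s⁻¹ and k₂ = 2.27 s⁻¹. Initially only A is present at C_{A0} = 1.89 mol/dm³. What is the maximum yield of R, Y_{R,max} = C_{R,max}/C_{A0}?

0.0381

Evaluating C_R at t_opt = ln(k₂/k₁)/(k₂−k₁) gives C_{R,max}/C_{A0} = (k₁/k₂)^[k₂/(k₂−k₁)].
= (0.100/2.27)^(2.27/(2.27−0.100)) = (0.04405)^(1.046) = 0.03815.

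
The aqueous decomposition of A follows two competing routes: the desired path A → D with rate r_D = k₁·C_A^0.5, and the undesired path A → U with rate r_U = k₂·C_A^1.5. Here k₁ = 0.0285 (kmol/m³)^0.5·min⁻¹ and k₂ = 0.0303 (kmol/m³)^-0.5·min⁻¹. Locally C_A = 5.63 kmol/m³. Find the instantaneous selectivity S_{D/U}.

0.167

S_{D/U} = r_D/r_U = (k₁·C_A^0.5)/(k₂·C_A^1.5) = (k₁/k₂)·C_A⁻¹.
= (0.0285×5.630^0.5) / (0.0303×5.630^1.5) = 0.06762/0.4048 = 0.167.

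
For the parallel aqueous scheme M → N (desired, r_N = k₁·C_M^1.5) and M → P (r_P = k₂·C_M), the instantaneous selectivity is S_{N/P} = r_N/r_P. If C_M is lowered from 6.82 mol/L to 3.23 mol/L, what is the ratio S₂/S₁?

0.688

S_{N/P} = (k₁/k₂)·C_M^0.5, so S₂/S₁ = (C_{M,2}/C_{M,1})^0.5.
= (3.23/6.82)^0.5 = (0.4736)^0.5 = 0.688.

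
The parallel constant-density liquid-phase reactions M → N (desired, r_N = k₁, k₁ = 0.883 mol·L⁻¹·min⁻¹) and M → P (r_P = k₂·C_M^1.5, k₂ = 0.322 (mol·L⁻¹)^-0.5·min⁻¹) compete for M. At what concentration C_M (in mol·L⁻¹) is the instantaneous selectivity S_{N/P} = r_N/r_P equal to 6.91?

0.540 mol·L⁻¹

S_{N/P} = (k₁/k₂)·C_M^-1.5 ⇒ C_M = (S·k₂/k₁)^(1/(-1.5)).
= (6.91×0.322/0.883)^(-0.6667) = (2.520)^(-0.6667) = 0.540 mol·L⁻¹.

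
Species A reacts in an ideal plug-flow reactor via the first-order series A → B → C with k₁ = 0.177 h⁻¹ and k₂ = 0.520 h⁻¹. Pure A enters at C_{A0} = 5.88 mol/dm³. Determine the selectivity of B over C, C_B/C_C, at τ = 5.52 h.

0.360

Solving the coupled first-order balances gives C_B(τ) = [k₁/(k₂−k₁)]·C_{A0}·(e^(−k₁τ) − e^(−k₂τ)).
e^(−k₁τ) = e^(−0.177×5.52) = e^(−0.9770) = 0.3764; e^(−k₂τ) = e^(−2.870) = 0.05668.
C_B = 0.177×5.88/(0.520−0.177) × (0.3764−0.05668) = 3.034×0.3197 = 0.9702 mol/dm³.
C_A = C_{A0}e^(−k₁τ) = 2.213 mol/dm³, so C_C = C_{A0}−C_A−C_B = 2.696 mol/dm³; C_B/C_C = 0.360.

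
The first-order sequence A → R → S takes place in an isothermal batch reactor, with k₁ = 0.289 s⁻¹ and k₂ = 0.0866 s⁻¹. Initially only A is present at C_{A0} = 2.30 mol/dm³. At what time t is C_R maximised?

5.95 s

The intermediate peaks when r₁ = r₂, i.e. k₁e^(−k₁t) = k₂e^(−k₂t), giving t_opt = ln(k₂/k₁)/(k₂−k₁).
= ln(0.0866/0.289)/(0.0866−0.289) = ln(0.2997)/-0.2024 = -1.205/-0.2024 = 5.95 s.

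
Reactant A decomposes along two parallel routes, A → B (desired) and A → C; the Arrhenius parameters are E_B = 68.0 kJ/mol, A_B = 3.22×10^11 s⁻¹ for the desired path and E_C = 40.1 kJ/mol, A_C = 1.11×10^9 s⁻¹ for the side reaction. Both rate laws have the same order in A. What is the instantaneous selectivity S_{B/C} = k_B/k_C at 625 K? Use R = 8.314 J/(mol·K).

Since both paths have the same order in A, the concentration cancels and S_{B/C} = k_B/k_C = (A_B/A_C)·exp[(E_C−E_B)/(RT)].
(E_C−E_B)/(RT) = (40.1−68.0)×10³/(8.314×625) = -27900/5196 = -5.369.
k_B/k_C = (3.22×10^11/1.11×10^9)·exp(-5.369) = 290.1 × 0.004658 = 1.35.

1.35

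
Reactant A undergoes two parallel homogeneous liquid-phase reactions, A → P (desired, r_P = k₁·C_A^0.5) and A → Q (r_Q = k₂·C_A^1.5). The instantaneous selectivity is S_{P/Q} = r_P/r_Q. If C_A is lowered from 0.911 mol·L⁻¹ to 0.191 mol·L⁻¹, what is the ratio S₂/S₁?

4.77

S_{P/Q} = (k₁/k₂)·C_A⁻¹, so S₂/S₁ = (C_{A,2}/C_{A,1})⁻¹.
= 0.911/0.191 = 4.77.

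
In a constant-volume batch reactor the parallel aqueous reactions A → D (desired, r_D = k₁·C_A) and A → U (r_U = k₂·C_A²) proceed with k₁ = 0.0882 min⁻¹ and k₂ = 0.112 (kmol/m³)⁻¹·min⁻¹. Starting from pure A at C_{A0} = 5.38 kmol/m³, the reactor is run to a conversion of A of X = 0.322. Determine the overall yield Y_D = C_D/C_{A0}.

0.0483

C_A = C_{A0}(1−X) = 3.648 kmol/m³.
Along a PFR/batch, dC_D/dC_A = −r_D/(r_D+r_U) = −k₁/(k₁+k₂·C_A).
Integrating from C_{A0} to C_A: C_D = (0.0882/0.112)·ln[(0.0882+0.112·5.38)/(0.0882+0.112·3.65)] = 0.7875·ln(0.6908/0.4967) = 0.2597 kmol/m³.
Y_D = C_D/C_{A0} = 0.2597/5.38 = 0.0483.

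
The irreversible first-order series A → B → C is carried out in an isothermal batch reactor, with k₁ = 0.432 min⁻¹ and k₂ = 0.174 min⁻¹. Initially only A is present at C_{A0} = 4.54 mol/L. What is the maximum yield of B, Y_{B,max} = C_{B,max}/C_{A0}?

For a first-order series the maximum intermediate yield is C_{B,max}/C_{A0} = (k₁/k₂)^[k₂/(k₂−k₁)].
= (0.432/0.174)^(0.174/(0.174−0.432)) = (2.483)^(-0.6744) = 0.5416.

0.542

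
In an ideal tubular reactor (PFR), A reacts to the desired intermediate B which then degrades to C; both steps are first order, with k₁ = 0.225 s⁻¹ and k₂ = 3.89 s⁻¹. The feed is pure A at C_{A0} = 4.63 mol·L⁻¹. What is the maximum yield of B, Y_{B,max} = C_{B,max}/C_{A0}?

0.0486

For a first-order series the maximum intermediate yield is C_{B,max}/C_{A0} = (k₁/k₂)^[k₂/(k₂−k₁)].
= (0.225/3.89)^(3.89/(3.89−0.225)) = (0.05784)^(1.061) = 0.04856.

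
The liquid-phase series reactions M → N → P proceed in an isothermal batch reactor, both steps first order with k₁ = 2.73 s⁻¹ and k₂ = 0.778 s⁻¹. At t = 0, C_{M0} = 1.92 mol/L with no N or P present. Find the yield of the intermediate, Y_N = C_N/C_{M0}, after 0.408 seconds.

For first-order series with pure M initially, C_N(t) = k₁C_{M0}/(k₂−k₁)·(e^(−k₁t) − e^(−k₂t)).
e^(−k₁t) = e^(−2.73×0.408) = e^(−1.114) = 0.3283; e^(−k₂t) = e^(−0.3174) = 0.7280.
C_N = 2.73×1.92/(0.778−2.73) × (0.3283−0.7280) = (-2.685)×(-0.3997) = 1.073 mol/L.
Y_N = C_N/C_{M0} = 1.073/1.92 = 0.559.

0.559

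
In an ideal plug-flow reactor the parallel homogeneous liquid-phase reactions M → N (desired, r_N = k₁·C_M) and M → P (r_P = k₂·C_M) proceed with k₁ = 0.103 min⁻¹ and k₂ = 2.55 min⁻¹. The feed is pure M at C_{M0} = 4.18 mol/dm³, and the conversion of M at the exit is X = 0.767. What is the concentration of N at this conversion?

C_M = C_{M0}(1−X) = 0.9739 mol/dm³.
Both paths are first order in M, so the instantaneous fraction to N is constant: dC_N/d(−C_M) = k₁/(k₁+k₂) = 0.03882.
C_N = 0.03882·(C_{M0}−C_M) = 0.03882×3.206 = 0.124 mol/dm³.

0.124 mol/dm³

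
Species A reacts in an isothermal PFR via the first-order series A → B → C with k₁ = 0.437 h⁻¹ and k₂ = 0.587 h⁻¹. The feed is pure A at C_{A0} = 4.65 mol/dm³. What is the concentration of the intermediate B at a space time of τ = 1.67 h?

1.45 mol/dm³

Solving the coupled first-order balances gives C_B(τ) = [k₁/(k₂−k₁)]·C_{A0}·(e^(−k₁τ) − e^(−k₂τ)).
e^(−k₁τ) = e^(−0.437×1.67) = e^(−0.7298) = 0.4820; e^(−k₂τ) = e^(−0.9803) = 0.3752.
C_B = 0.437×4.65/(0.587−0.437) × (0.4820−0.3752) = 13.55×0.1068 = 1.447 mol/dm³.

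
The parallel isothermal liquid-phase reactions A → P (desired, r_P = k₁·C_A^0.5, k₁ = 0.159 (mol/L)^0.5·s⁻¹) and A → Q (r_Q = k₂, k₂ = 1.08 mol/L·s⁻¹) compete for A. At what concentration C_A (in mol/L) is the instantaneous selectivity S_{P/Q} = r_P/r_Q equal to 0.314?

4.55 mol/L

S_{P/Q} = (k₁/k₂)·C_A^0.5 ⇒ C_A = (S·k₂/k₁)^(2).
= (0.314×1.08/0.159)^(2) = (2.133)^(2) = 4.55 mol/L.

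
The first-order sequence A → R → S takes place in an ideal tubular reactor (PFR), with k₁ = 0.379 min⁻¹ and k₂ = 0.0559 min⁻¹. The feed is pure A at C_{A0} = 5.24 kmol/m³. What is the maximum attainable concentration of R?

3.76 kmol/m³

At the optimum, C_{R,max}/C_{A0} = (k₁/k₂)^[k₂/(k₂−k₁)].
= (0.379/0.0559)^(0.0559/(0.0559−0.379)) = (6.780)^(-0.1730) = 0.7181.
C_{R,max} = 0.7181×5.24 = 3.76 kmol/m³.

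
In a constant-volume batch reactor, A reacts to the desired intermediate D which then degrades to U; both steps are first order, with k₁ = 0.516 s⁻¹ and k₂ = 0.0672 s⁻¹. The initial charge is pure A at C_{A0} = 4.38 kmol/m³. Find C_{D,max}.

3.23 kmol/m³

Evaluating C_D at t_opt = ln(k₂/k₁)/(k₂−k₁) gives C_{D,max}/C_{A0} = (k₁/k₂)^[k₂/(k₂−k₁)].
= (0.516/0.0672)^(0.0672/(0.0672−0.516)) = (7.679)^(-0.1497) = 0.7370.
C_{D,max} = 0.7370×4.38 = 3.23 kmol/m³.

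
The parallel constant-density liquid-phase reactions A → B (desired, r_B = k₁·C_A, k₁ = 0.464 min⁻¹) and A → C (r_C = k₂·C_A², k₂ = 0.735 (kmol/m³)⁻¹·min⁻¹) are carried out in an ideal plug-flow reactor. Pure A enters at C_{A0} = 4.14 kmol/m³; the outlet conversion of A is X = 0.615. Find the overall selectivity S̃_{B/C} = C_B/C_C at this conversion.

C_A = C_{A0}(1−X) = 1.594 kmol/m³.
Along a PFR/batch, dC_B/dC_A = −r_B/(r_B+r_C) = −k₁/(k₁+k₂·C_A).
Integrating from C_{A0} to C_A: C_B = (0.464/0.735)·ln[(0.464+0.735·4.14)/(0.464+0.735·1.59)] = 0.6313·ln(3.507/1.636) = 0.4815 kmol/m³.
C_C = (C_{A0}−C_A)−C_B = 2.065 kmol/m³; S̃_{B/C} = 0.4815/2.065 = 0.233.

0.233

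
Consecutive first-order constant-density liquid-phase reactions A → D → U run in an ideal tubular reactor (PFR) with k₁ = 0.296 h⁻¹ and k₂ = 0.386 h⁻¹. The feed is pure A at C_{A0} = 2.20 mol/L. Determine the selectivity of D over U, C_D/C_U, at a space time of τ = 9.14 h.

The intermediate concentration in a first-order A→B→C sequence is C_D = k₁C_{A0}(e^(−k₁τ) − e^(−k₂τ))/(k₂−k₁).
e^(−k₁τ) = e^(−0.296×9.14) = e^(−2.705) = 0.06684; e^(−k₂τ) = e^(−3.528) = 0.02936.
C_D = 0.296×2.20/(0.386−0.296) × (0.06684−0.02936) = 7.236×0.03748 = 0.2712 mol/L.
C_A = C_{A0}e^(−k₁τ) = 0.1470 mol/L, so C_U = C_{A0}−C_A−C_D = 1.782 mol/L; C_D/C_U = 0.152.

0.152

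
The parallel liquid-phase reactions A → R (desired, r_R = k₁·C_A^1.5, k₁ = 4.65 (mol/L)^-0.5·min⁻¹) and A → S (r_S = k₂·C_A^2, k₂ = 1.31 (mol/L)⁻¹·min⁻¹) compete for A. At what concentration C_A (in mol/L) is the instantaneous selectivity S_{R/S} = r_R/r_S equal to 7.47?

S_{R/S} = (k₁/k₂)·C_A^-0.5 ⇒ C_A = (S·k₂/k₁)^(-2).
= (7.47×1.31/4.65)^(-2) = (2.104)^(-2) = 0.226 mol/L.

0.226 mol/L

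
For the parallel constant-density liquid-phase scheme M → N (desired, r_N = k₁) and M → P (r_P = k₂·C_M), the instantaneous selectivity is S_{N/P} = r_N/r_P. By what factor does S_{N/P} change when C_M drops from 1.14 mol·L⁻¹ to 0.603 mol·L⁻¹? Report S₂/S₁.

S_{N/P} = (k₁/k₂)·C_M⁻¹, so S₂/S₁ = (C_{M,2}/C_{M,1})⁻¹.
= 1.14/0.603 = 1.89.
Selectivity toward N rises as C_M falls — low-concentration operation is favoured.

1.89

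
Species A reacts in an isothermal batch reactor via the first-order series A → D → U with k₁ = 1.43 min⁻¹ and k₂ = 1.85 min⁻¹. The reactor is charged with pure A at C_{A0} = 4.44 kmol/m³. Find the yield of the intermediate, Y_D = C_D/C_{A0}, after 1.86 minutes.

The intermediate concentration in a first-order A→B→C sequence is C_D = k₁C_{A0}(e^(−k₁t) − e^(−k₂t))/(k₂−k₁).
e^(−k₁t) = e^(−1.43×1.86) = e^(−2.660) = 0.06996; e^(−k₂t) = e^(−3.441) = 0.03203.
C_D = 1.43×4.44/(1.85−1.43) × (0.06996−0.03203) = 15.12×0.03793 = 0.5734 kmol/m³.
Y_D = C_D/C_{A0} = 0.5734/4.44 = 0.129.

0.129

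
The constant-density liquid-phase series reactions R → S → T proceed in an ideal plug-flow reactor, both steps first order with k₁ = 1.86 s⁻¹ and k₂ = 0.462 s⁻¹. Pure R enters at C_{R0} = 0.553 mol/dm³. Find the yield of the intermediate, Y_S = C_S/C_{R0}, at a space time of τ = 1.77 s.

0.538

For first-order series with pure R initially, C_S(τ) = k₁C_{R0}/(k₂−k₁)·(e^(−k₁τ) − e^(−k₂τ)).
e^(−k₁τ) = e^(−1.86×1.77) = e^(−3.292) = 0.03717; e^(−k₂τ) = e^(−0.8177) = 0.4414.
C_S = 1.86×0.553/(0.462−1.86) × (0.03717−0.4414) = (-0.7358)×(-0.4043) = 0.2974 mol/dm³.
Y_S = C_S/C_{R0} = 0.2974/0.553 = 0.538.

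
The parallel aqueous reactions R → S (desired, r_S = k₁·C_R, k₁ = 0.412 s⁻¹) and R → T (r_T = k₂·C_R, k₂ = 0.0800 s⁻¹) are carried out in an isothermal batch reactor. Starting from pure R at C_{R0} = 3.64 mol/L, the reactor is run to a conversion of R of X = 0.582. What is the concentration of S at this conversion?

1.77 mol/L

C_R = C_{R0}(1−X) = 1.522 mol/L.
Both paths are first order in R, so the instantaneous fraction to S is constant: dC_S/d(−C_R) = k₁/(k₁+k₂) = 0.8374.
C_S = 0.8374·(C_{R0}−C_R) = 0.8374×2.118 = 1.77 mol/L.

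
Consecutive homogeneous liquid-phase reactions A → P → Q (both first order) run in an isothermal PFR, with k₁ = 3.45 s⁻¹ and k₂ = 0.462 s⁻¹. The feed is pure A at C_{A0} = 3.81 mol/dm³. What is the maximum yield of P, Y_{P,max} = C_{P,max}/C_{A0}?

0.733

Evaluating C_P at τ_opt = ln(k₂/k₁)/(k₂−k₁) gives C_{P,max}/C_{A0} = (k₁/k₂)^[k₂/(k₂−k₁)].
= (3.45/0.462)^(0.462/(0.462−3.45)) = (7.468)^(-0.1546) = 0.7328.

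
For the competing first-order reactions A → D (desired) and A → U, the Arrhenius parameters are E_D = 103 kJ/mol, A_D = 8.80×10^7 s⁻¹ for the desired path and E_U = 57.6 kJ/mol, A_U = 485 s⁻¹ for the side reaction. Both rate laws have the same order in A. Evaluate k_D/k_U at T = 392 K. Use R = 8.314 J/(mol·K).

0.162

k_D/k_U = (A_D/A_U)·exp[−(E_D−E_U)/(RT)] = (A_D/A_U)·exp[(E_U−E_D)/(RT)].
(E_U−E_D)/(RT) = (57.6−103)×10³/(8.314×392) = -45400/3259 = -13.93.
k_D/k_U = (8.80×10^7/485)·exp(-13.93) = 1.814×10^5 × 8.916×10^-7 = 0.162.
Since E_D > E_U, raising the temperature improves selectivity toward D.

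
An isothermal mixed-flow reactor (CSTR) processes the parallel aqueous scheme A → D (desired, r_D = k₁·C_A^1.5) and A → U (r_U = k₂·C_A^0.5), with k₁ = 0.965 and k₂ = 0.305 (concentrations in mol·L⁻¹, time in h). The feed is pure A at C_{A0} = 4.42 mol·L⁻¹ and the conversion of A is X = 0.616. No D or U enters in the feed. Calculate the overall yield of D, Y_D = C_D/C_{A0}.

Exit C_A = C_{A0}(1−X) = 4.42×0.384 = 1.697 mol·L⁻¹.
A CSTR operates uniformly at the exit composition, giving r_D = 2.134 and r_U = 0.3974 (each k·C_A^n at C_A = 1.697).
Fraction of consumed A going to D: r_D/(r_D+r_U) = 0.8430.
C_D = 0.8430·C_{A0}·X = 0.8430×4.42×0.616 = 2.30 mol·L⁻¹; Y_D = C_D/C_{A0} = 0.519.

0.519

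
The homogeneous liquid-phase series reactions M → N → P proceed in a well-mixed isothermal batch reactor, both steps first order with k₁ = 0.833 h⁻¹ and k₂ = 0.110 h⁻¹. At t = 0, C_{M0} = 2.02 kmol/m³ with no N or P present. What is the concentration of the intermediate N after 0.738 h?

0.887 kmol/m³

For first-order series with pure M initially, C_N(t) = k₁C_{M0}/(k₂−k₁)·(e^(−k₁t) − e^(−k₂t)).
e^(−k₁t) = e^(−0.833×0.738) = e^(−0.6148) = 0.5408; e^(−k₂t) = e^(−0.08118) = 0.9220.
C_N = 0.833×2.02/(0.110−0.833) × (0.5408−0.9220) = (-2.327)×(-0.3813) = 0.8873 kmol/m³.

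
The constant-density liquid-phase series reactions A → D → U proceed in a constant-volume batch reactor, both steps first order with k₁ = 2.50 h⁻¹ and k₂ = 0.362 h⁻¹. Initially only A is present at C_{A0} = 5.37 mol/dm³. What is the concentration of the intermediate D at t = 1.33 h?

3.65 mol/dm³

Solving the coupled first-order balances gives C_D(t) = [k₁/(k₂−k₁)]·C_{A0}·(e^(−k₁t) − e^(−k₂t)).
e^(−k₁t) = e^(−2.50×1.33) = e^(−3.325) = 0.03597; e^(−k₂t) = e^(−0.4815) = 0.6179.
C_D = 2.50×5.37/(0.362−2.50) × (0.03597−0.6179) = (-6.279)×(-0.5819) = 3.654 mol/dm³.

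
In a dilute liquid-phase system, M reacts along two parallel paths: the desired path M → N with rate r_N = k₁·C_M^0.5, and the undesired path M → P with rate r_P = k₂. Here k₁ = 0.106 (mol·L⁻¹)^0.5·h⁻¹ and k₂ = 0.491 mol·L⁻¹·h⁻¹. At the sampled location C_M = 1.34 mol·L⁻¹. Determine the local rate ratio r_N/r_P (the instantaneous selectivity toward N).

0.250

S_{N/P} = r_N/r_P = (k₁·C_M^0.5)/(k₂) = (k₁/k₂)·C_M^0.5.
= (0.106×1.340^0.5) / (0.491) = 0.1227/0.4910 = 0.250.
Since the desired path is higher order in M, keeping C_M high (PFR or concentrated feed) favours N.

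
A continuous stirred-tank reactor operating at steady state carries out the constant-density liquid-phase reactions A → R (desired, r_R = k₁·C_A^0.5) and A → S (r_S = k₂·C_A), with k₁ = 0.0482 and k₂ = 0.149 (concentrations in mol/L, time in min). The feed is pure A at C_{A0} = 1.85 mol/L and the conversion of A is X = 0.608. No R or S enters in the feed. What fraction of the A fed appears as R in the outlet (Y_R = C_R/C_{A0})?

0.167

Exit C_A = C_{A0}(1−X) = 1.85×0.392 = 0.7252 mol/L.
In a CSTR the entire volume is at exit conditions, so r_R = 0.0482×0.7252^0.5 = 0.04105 and r_S = 0.149×0.7252 = 0.1081.
Fraction of consumed A going to R: r_R/(r_R+r_S) = 0.2753.
C_R = 0.2753·C_{A0}·X = 0.2753×1.85×0.608 = 0.310 mol/L; Y_R = C_R/C_{A0} = 0.167.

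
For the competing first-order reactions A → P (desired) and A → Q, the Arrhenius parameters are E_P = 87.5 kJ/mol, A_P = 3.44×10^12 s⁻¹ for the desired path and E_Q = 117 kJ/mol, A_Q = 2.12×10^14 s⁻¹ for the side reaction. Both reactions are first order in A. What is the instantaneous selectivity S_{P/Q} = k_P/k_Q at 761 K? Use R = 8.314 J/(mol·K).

1.72

With equal orders, S_{P/Q} = k_P/k_Q = (A_P/A_Q)·exp[(E_Q−E_P)/(RT)].
(E_Q−E_P)/(RT) = (117−87.5)×10³/(8.314×761) = 29500/6327 = 4.663.
k_P/k_Q = (3.44×10^12/2.12×10^14)·exp(4.663) = 0.01623 × 105.9 = 1.72.
Since E_P < E_Q, lowering the temperature improves selectivity toward P.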